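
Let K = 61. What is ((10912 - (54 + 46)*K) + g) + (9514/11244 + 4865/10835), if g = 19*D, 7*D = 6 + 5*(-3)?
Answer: 408395106737/85280118 ≈ 4788.9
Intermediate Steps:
D = -9/7 (D = (6 + 5*(-3))/7 = (6 - 15)/7 = (1/7)*(-9) = -9/7 ≈ -1.2857)
g = -171/7 (g = 19*(-9/7) = -171/7 ≈ -24.429)
((10912 - (54 + 46)*K) + g) + (9514/11244 + 4865/10835) = ((10912 - (54 + 46)*61) - 171/7) + (9514/11244 + 4865/10835) = ((10912 - 100*61) - 171/7) + (9514*(1/11244) + 4865*(1/10835)) = ((10912 - 1*6100) - 171/7) + (4757/5622 + 973/2167) = ((10912 - 6100) - 171/7) + 15778625/12182874 = (4812 - 171/7) + 15778625/12182874 = 33513/7 + 15778625/12182874 = 408395106737/85280118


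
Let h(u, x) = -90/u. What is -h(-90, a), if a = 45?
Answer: -1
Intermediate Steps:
-h(-90, a) = -(-90)/(-90) = -(-90)*(-1)/90 = -1*1 = -1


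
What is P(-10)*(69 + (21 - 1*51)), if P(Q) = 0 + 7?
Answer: 273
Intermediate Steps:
P(Q) = 7
P(-10)*(69 + (21 - 1*51)) = 7*(69 + (21 - 1*51)) = 7*(69 + (21 - 51)) = 7*(69 - 30) = 7*39 = 273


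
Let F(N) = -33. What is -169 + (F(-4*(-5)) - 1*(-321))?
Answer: 119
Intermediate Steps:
-169 + (F(-4*(-5)) - 1*(-321)) = -169 + (-33 - 1*(-321)) = -169 + (-33 + 321) = -169 + 288 = 119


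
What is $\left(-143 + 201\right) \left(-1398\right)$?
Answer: $-81084$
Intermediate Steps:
$\left(-143 + 201\right) \left(-1398\right) = 58 \left(-1398\right) = -81084$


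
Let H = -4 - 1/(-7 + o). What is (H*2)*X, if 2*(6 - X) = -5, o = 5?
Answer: -119/2 ≈ -59.500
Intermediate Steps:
X = 17/2 (X = 6 - 1/2*(-5) = 6 + 5/2 = 17/2 ≈ 8.5000)
H = -7/2 (H = -4 - 1/(-7 + 5) = -4 - 1/(-2) = -4 - 1*(-1/2) = -4 + 1/2 = -7/2 ≈ -3.5000)
(H*2)*X = -7/2*2*(17/2) = -7*17/2 = -119/2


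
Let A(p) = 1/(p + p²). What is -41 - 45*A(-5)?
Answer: -173/4 ≈ -43.250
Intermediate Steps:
-41 - 45*A(-5) = -41 - 45/((-5)*(1 - 5)) = -41 - (-9)/(-4) = -41 - (-9)*(-1)/4 = -41 - 45*1/20 = -41 - 9/4 = -173/4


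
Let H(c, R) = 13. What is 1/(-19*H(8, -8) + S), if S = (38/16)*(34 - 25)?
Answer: -8/1805 ≈ -0.0044321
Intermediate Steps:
S = 171/8 (S = (38*(1/16))*9 = (19/8)*9 = 171/8 ≈ 21.375)
1/(-19*H(8, -8) + S) = 1/(-19*13 + 171/8) = 1/(-247 + 171/8) = 1/(-1805/8) = -8/1805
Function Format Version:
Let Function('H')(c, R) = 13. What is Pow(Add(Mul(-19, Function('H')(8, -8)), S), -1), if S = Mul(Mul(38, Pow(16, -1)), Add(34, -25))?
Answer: Rational(-8, 1805) ≈ -0.0044321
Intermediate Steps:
S = Rational(171, 8) (S = Mul(Mul(38, Rational(1, 16)), 9) = Mul(Rational(19, 8), 9) = Rational(171, 8) ≈ 21.375)
Pow(Add(Mul(-19, Function('H')(8, -8)), S), -1) = Pow(Add(Mul(-19, 13), Rational(171, 8)), -1) = Pow(Add(-247, Rational(171, 8)), -1) = Pow(Rational(-1805, 8), -1) = Rational(-8, 1805)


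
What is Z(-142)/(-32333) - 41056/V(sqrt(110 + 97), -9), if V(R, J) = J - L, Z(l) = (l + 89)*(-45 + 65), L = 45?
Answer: 663760444/872991 ≈ 760.33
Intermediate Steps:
Z(l) = 1780 + 20*l (Z(l) = (89 + l)*20 = 1780 + 20*l)
V(R, J) = -45 + J (V(R, J) = J - 1*45 = J - 45 = -45 + J)
Z(-142)/(-32333) - 41056/V(sqrt(110 + 97), -9) = (1780 + 20*(-142))/(-32333) - 41056/(-45 - 9) = (1780 - 2840)*(-1/32333) - 41056/(-54) = -1060*(-1/32333) - 41056*(-1/54) = 1060/32333 + 20528/27 = 663760444/872991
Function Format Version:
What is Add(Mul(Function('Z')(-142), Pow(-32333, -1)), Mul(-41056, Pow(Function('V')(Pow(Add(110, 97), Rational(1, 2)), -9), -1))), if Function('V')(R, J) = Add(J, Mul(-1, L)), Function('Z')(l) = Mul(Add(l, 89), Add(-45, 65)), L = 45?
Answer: Rational(663760444, 872991) ≈ 760.33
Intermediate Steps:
Function('Z')(l) = Add(1780, Mul(20, l)) (Function('Z')(l) = Mul(Add(89, l), 20) = Add(1780, Mul(20, l)))
Function('V')(R, J) = Add(-45, J) (Function('V')(R, J) = Add(J, Mul(-1, 45)) = Add(J, -45) = Add(-45, J))
Add(Mul(Function('Z')(-142), Pow(-32333, -1)), Mul(-41056, Pow(Function('V')(Pow(Add(110, 97), Rational(1, 2)), -9), -1))) = Add(Mul(Add(1780, Mul(20, -142)), Pow(-32333, -1)), Mul(-41056, Pow(Add(-45, -9), -1))) = Add(Mul(Add(1780, -2840), Rational(-1, 32333)), Mul(-41056, Pow(-54, -1))) = Add(Mul(-1060, Rational(-1, 32333)), Mul(-41056, Rational(-1, 54))) = Add(Rational(1060, 32333), Rational(20528, 27)) = Rational(663760444, 872991)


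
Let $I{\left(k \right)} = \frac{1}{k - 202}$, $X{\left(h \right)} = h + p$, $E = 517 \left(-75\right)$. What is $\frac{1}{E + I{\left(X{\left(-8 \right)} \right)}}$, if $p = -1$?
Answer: $- \frac{211}{8181526} \approx -2.579 \cdot 10^{-5}$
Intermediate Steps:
$E = -38775$
$X{\left(h \right)} = -1 + h$ ($X{\left(h \right)} = h - 1 = -1 + h$)
$I{\left(k \right)} = \frac{1}{-202 + k}$
$\frac{1}{E + I{\left(X{\left(-8 \right)} \right)}} = \frac{1}{-38775 + \frac{1}{-202 - 9}} = \frac{1}{-38775 + \frac{1}{-211}} = \frac{1}{-38775 - \frac{1}{211}} = \frac{1}{- \frac{8181526}{211}} = - \frac{211}{8181526}$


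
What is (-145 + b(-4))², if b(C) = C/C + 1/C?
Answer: 332929/16 ≈ 20808.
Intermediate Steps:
b(C) = 1 + 1/C
(-145 + b(-4))² = (-145 + (1 - 4)/(-4))² = (-145 - ¼*(-3))² = (-145 + ¾)² = (-577/4)² = 332929/16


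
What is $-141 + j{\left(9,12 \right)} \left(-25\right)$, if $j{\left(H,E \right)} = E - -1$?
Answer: $-466$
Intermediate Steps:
$j{\left(H,E \right)} = 1 + E$ ($j{\left(H,E \right)} = E + 1 = 1 + E$)
$-141 + j{\left(9,12 \right)} \left(-25\right) = -141 + \left(1 + 12\right) \left(-25\right) = -141 + 13 \left(-25\right) = -141 - 325 = -466$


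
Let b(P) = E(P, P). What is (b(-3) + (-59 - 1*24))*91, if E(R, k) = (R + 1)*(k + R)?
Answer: -6461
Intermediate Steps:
E(R, k) = (1 + R)*(R + k)
b(P) = 2*P + 2*P**2 (b(P) = P + P + P**2 + P*P = P + P + P**2 + P**2 = 2*P + 2*P**2)
(b(-3) + (-59 - 1*24))*91 = (2*(-3)*(1 - 3) + (-59 - 1*24))*91 = (2*(-3)*(-2) + (-59 - 24))*91 = (12 - 83)*91 = -71*91 = -6461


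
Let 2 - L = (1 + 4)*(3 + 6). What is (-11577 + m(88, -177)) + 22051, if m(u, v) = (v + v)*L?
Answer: 25696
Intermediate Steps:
L = -43 (L = 2 - (1 + 4)*(3 + 6) = 2 - 5*9 = 2 - 1*45 = 2 - 45 = -43)
m(u, v) = -86*v (m(u, v) = (v + v)*(-43) = (2*v)*(-43) = -86*v)
(-11577 + m(88, -177)) + 22051 = (-11577 - 86*(-177)) + 22051 = (-11577 + 15222) + 22051 = 3645 + 22051 = 25696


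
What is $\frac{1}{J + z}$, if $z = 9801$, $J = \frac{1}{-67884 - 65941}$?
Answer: $\frac{133825}{1311618824} \approx 0.00010203$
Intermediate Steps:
$J = - \frac{1}{133825}$ ($J = \frac{1}{-133825} = - \frac{1}{133825} \approx -7.4724 \cdot 10^{-6}$)
$\frac{1}{J + z} = \frac{1}{- \frac{1}{133825} + 9801} = \frac{1}{\frac{1311618824}{133825}} = \frac{133825}{1311618824}$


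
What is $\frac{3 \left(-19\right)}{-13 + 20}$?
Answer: $- \frac{57}{7} \approx -8.1429$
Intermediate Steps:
$\frac{3 \left(-19\right)}{-13 + 20} = - \frac{57}{7}$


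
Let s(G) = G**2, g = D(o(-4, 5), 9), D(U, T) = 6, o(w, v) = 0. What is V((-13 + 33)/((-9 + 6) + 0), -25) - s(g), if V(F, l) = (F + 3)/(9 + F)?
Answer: -263/7 ≈ -37.571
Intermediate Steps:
V(F, l) = (3 + F)/(9 + F)
g = 6
V((-13 + 33)/((-9 + 6) + 0), -25) - s(g) = (3 + (-13 + 33)/((-9 + 6) + 0))/(9 + (-13 + 33)/((-9 + 6) + 0)) - 1*6**2 = (3 + 20/(-3 + 0))/(9 + 20/(-3 + 0)) - 1*36 = (3 + 20/(-3))/(9 + 20/(-3)) - 36 = (3 + 20*(-1/3))/(9 + 20*(-1/3)) - 36 = (3 - 20/3)/(9 - 20/3) - 36 = -11/3/(7/3) - 36 = (3/7)*(-11/3) - 36 = -11/7 - 36 = -263/7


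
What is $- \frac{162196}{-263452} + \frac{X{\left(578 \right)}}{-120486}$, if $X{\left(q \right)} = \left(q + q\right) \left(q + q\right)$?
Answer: $- \frac{41564755577}{3967784709} \approx -10.476$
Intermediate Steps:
$X{\left(q \right)} = 4 q^{2}$ ($X{\left(q \right)} = 2 q 2 q = 4 q^{2}$)
$- \frac{162196}{-263452} + \frac{X{\left(578 \right)}}{-120486} = - \frac{162196}{-263452} + \frac{4 \cdot 578^{2}}{-120486} = \left(-162196\right) \left(- \frac{1}{263452}\right) + 4 \cdot 334084 \left(- \frac{1}{120486}\right) = \frac{40549}{65863} + 1336336 \left(- \frac{1}{120486}\right) = \frac{40549}{65863} - \frac{668168}{60243} = - \frac{41564755577}{3967784709}$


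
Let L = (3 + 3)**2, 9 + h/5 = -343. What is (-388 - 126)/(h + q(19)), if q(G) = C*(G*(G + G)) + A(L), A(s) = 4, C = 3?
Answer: -257/205 ≈ -1.2537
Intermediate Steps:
h = -1760 (h = -45 + 5*(-343) = -45 - 1715 = -1760)
L = 36 (L = 6**2 = 36)
q(G) = 4 + 6*G**2 (q(G) = 3*(G*(G + G)) + 4 = 3*(G*(2*G)) + 4 = 3*(2*G**2) + 4 = 6*G**2 + 4 = 4 + 6*G**2)
(-388 - 126)/(h + q(19)) = (-388 - 126)/(-1760 + (4 + 6*19**2)) = -514/(-1760 + (4 + 6*361)) = -514/(-1760 + (4 + 2166)) = -514/(-1760 + 2170) = -514/410 = -514*1/410 = -257/205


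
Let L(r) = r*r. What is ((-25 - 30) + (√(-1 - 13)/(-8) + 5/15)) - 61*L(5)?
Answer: -4739/3 - I*√14/8 ≈ -1579.7 - 0.46771*I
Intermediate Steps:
L(r) = r²
((-25 - 30) + (√(-1 - 13)/(-8) + 5/15)) - 61*L(5) = ((-25 - 30) + (√(-1 - 13)/(-8) + 5/15)) - 61*5² = (-55 + (√(-14)*(-⅛) + 5*(1/15))) - 61*25 = (-55 + ((I*√14)*(-⅛) + ⅓)) - 1525 = (-55 + (-I*√14/8 + ⅓)) - 1525 = (-55 + (⅓ - I*√14/8)) - 1525 = (-164/3 - I*√14/8) - 1525 = -4739/3 - I*√14/8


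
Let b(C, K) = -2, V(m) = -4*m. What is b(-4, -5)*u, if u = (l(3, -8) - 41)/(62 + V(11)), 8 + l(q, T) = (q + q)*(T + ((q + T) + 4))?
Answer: 103/9 ≈ 11.444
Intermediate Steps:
l(q, T) = -8 + 2*q*(4 + q + 2*T) (l(q, T) = -8 + (q + q)*(T + ((q + T) + 4)) = -8 + (2*q)*(T + ((T + q) + 4)) = -8 + (2*q)*(T + (4 + T + q)) = -8 + (2*q)*(4 + q + 2*T) = -8 + 2*q*(4 + q + 2*T))
u = -103/18 (u = ((-8 + 2*3² + 8*3 + 4*(-8)*3) - 41)/(62 - 4*11) = ((-8 + 2*9 + 24 - 96) - 41)/(62 - 44) = ((-8 + 18 + 24 - 96) - 41)/18 = (-62 - 41)*(1/18) = -103*1/18 = -103/18 ≈ -5.7222)
b(-4, -5)*u = -2*(-103/18) = 103/9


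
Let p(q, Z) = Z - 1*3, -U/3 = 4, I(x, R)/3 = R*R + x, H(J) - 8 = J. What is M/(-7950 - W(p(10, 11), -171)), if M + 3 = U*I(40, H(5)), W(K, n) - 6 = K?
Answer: 7527/7964 ≈ 0.94513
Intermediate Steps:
H(J) = 8 + J
I(x, R) = 3*x + 3*R² (I(x, R) = 3*(R*R + x) = 3*(R² + x) = 3*(x + R²) = 3*x + 3*R²)
U = -12 (U = -3*4 = -12)
p(q, Z) = -3 + Z (p(q, Z) = Z - 3 = -3 + Z)
W(K, n) = 6 + K
M = -7527 (M = -3 - 12*(3*40 + 3*(8 + 5)²) = -3 - 12*(120 + 3*13²) = -3 - 12*(120 + 3*169) = -3 - 12*(120 + 507) = -3 - 12*627 = -3 - 7524 = -7527)
M/(-7950 - W(p(10, 11), -171)) = -7527/(-7950 - (6 + (-3 + 11))) = -7527/(-7950 - (6 + 8)) = -7527/(-7950 - 1*14) = -7527/(-7950 - 14) = -7527/(-7964) = -7527*(-1/7964) = 7527/7964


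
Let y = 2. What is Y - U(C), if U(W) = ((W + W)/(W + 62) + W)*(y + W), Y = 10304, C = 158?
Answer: -167264/11 ≈ -15206.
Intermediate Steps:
U(W) = (2 + W)*(W + 2*W/(62 + W)) (U(W) = ((W + W)/(W + 62) + W)*(2 + W) = ((2*W)/(62 + W) + W)*(2 + W) = (2*W/(62 + W) + W)*(2 + W) = (W + 2*W/(62 + W))*(2 + W) = (2 + W)*(W + 2*W/(62 + W)))
Y - U(C) = 10304 - 158*(128 + 158² + 66*158)/(62 + 158) = 10304 - 158*(128 + 24964 + 10428)/220 = 10304 - 158*35520/220 = 10304 - 1*280608/11 = 10304 - 280608/11 = -167264/11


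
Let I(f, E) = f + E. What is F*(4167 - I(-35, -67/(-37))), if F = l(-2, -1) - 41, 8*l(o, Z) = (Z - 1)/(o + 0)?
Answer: -50818089/296 ≈ -1.7168e+5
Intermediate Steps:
l(o, Z) = (-1 + Z)/(8*o) (l(o, Z) = ((Z - 1)/(o + 0))/8 = ((-1 + Z)/o)/8 = (-1 + Z)/(8*o))
I(f, E) = E + f
F = -327/8 (F = (1/8)*(-1 - 1)/(-2) - 41 = (1/8)*(-1/2)*(-2) - 41 = 1/8 - 41 = -327/8 ≈ -40.875)
F*(4167 - I(-35, -67/(-37))) = -327*(4167 - (-67/(-37) - 35))/8 = -327*(4167 - (-67*(-1/37) - 35))/8 = -327*(4167 - (67/37 - 35))/8 = -327*(4167 - 1*(-1228/37))/8 = -327*(4167 + 1228/37)/8 = -327/8*155407/37 = -50818089/296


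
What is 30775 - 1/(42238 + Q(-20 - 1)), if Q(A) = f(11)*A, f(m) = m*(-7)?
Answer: 1349637624/43855 ≈ 30775.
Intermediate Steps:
f(m) = -7*m
Q(A) = -77*A (Q(A) = (-7*11)*A = -77*A)
30775 - 1/(42238 + Q(-20 - 1)) = 30775 - 1/(42238 - 77*(-20 - 1)) = 30775 - 1/(42238 - 77*(-21)) = 30775 - 1/(42238 + 1617) = 30775 - 1/43855 = 1349637624/43855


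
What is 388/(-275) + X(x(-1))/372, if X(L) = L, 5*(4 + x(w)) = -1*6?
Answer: -72883/51150 ≈ -1.4249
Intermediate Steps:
x(w) = -26/5 (x(w) = -4 + (-1*6)/5 = -4 + (⅕)*(-6) = -4 - 6/5 = -26/5)
388/(-275) + X(x(-1))/372 = 388/(-275) - 26/5/372 = 388*(-1/275) - 26/5*1/372 = -388/275 - 13/930 = -72883/51150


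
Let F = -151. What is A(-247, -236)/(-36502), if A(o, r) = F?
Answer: 151/36502 ≈ 0.0041368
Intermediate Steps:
A(o, r) = -151
A(-247, -236)/(-36502) = -151/(-36502) = -151*(-1/36502) = 151/36502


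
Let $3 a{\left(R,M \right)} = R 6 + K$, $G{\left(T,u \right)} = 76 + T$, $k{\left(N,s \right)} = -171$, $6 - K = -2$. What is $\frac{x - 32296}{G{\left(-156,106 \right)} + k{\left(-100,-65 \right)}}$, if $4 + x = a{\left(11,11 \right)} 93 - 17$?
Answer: $\frac{30023}{251} \approx 119.61$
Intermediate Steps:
$K = 8$ ($K = 6 - -2 = 6 + 2 = 8$)
$a{\left(R,M \right)} = \frac{8}{3} + 2 R$ ($a{\left(R,M \right)} = \frac{R 6 + 8}{3} = \frac{6 R + 8}{3} = \frac{8 + 6 R}{3} = \frac{8}{3} + 2 R$)
$x = 2273$ ($x = -4 - \left(17 - \left(\frac{8}{3} + 2 \cdot 11\right) 93\right) = -4 - \left(17 - \left(\frac{8}{3} + 22\right) 93\right) = -4 + \left(\frac{74}{3} \cdot 93 - 17\right) = -4 + \left(2294 - 17\right) = -4 + 2277 = 2273$)
$\frac{x - 32296}{G{\left(-156,106 \right)} + k{\left(-100,-65 \right)}} = \frac{2273 - 32296}{\left(76 - 156\right) - 171} = - \frac{30023}{-80 - 171} = - \frac{30023}{-251} = \left(-30023\right) \left(- \frac{1}{251}\right) = \frac{30023}{251}$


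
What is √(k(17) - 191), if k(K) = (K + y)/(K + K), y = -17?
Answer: I*√191 ≈ 13.82*I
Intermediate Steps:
k(K) = (-17 + K)/(2*K) (k(K) = (K - 17)/(K + K) = (-17 + K)/((2*K)) = (-17 + K)*(1/(2*K)) = (-17 + K)/(2*K))
√(k(17) - 191) = √((½)*(-17 + 17)/17 - 191) = √((½)*(1/17)*0 - 191) = √(0 - 191) = √(-191) = I*√191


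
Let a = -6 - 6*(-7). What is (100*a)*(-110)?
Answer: -396000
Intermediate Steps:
a = 36 (a = -6 + 42 = 36)
(100*a)*(-110) = (100*36)*(-110) = 3600*(-110) = -396000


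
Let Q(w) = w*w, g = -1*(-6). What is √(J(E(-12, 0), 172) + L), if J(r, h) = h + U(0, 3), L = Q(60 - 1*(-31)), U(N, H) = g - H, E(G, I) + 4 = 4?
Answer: 2*√2114 ≈ 91.957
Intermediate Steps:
E(G, I) = 0 (E(G, I) = -4 + 4 = 0)
g = 6
U(N, H) = 6 - H
Q(w) = w²
L = 8281 (L = (60 - 1*(-31))² = (60 + 31)² = 91² = 8281)
J(r, h) = 3 + h (J(r, h) = h + (6 - 1*3) = h + (6 - 3) = h + 3 = 3 + h)
√(J(E(-12, 0), 172) + L) = √((3 + 172) + 8281) = √(175 + 8281) = √8456 = 2*√2114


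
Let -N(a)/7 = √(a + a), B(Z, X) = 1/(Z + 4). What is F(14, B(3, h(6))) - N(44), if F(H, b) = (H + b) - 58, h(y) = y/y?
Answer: -307/7 + 14*√22 ≈ 21.809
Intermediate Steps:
h(y) = 1
B(Z, X) = 1/(4 + Z)
N(a) = -7*√2*√a (N(a) = -7*√(a + a) = -7*√2*√a)
F(H, b) = -58 + H + b
F(14, B(3, h(6))) - N(44) = (-58 + 14 + 1/(4 + 3)) - (-7)*√2*√44 = (-58 + 14 + 1/7) - (-7)*√2*2*√11 = (-58 + 14 + ⅐) - (-14)*√22 = -307/7 + 14*√22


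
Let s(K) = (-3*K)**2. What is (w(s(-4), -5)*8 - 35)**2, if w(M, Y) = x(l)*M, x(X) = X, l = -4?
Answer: 21557449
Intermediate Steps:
s(K) = 9*K**2
w(M, Y) = -4*M
(w(s(-4), -5)*8 - 35)**2 = (-36*(-4)**2*8 - 35)**2 = (-36*16*8 - 35)**2 = (-4*144*8 - 35)**2 = (-576*8 - 35)**2 = (-4608 - 35)**2 = (-4643)**2 = 21557449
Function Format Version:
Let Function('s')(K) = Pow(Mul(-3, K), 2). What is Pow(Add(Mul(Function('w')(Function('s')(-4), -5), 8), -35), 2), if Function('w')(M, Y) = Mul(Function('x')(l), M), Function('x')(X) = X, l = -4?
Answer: 21557449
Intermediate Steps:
Function('s')(K) = Mul(9, Pow(K, 2))
Function('w')(M, Y) = Mul(-4, M)
Pow(Add(Mul(Function('w')(Function('s')(-4), -5), 8), -35), 2) = Pow(Add(Mul(Mul(-4, Mul(9, Pow(-4, 2))), 8), -35), 2) = Pow(Add(Mul(Mul(-4, Mul(9, 16)), 8), -35), 2) = Pow(Add(Mul(Mul(-4, 144), 8), -35), 2) = Pow(Add(Mul(-576, 8), -35), 2) = Pow(Add(-4608, -35), 2) = Pow(-4643, 2) = 21557449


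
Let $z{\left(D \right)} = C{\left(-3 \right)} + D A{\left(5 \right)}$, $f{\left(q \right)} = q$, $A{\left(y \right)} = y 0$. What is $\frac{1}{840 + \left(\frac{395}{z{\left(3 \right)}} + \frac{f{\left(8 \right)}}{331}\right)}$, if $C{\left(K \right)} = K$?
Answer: $\frac{993}{703399} \approx 0.0014117$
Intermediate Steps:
$A{\left(y \right)} = 0$
$z{\left(D \right)} = -3$ ($z{\left(D \right)} = -3 + D 0 = -3 + 0 = -3$)
$\frac{1}{840 + \left(\frac{395}{z{\left(3 \right)}} + \frac{f{\left(8 \right)}}{331}\right)} = \frac{1}{840 + \left(\frac{395}{-3} + \frac{8}{331}\right)} = \frac{1}{840 + \left(395 \left(- \frac{1}{3}\right) + 8 \cdot \frac{1}{331}\right)} = \frac{1}{840 + \left(- \frac{395}{3} + \frac{8}{331}\right)} = \frac{1}{840 - \frac{130721}{993}} = \frac{1}{\frac{703399}{993}} = \frac{993}{703399}$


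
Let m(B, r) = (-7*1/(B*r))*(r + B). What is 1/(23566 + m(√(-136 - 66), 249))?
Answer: 295144992246/6955378593058507 - 434007*I*√202/6955378593058507 ≈ 4.2434e-5 - 8.8685e-10*I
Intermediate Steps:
m(B, r) = -7*(B + r)/(B*r) (m(B, r) = (-7/(B*r))*(B + r) = -7*(B + r)/(B*r))
1/(23566 + m(√(-136 - 66), 249)) = 1/(23566 + (-7/√(-136 - 66) - 7/249)) = 1/(23566 + (-7*(-I*√202/202) - 7*1/249)) = 1/(23566 + (-7*(-I*√202/202) - 7/249)) = 1/(23566 + (-(-7)*I*√202/202 - 7/249)) = 1/(23566 + (7*I*√202/202 - 7/249)) = 1/(23566 + (-7/249 + 7*I*√202/202)) = 1/(5867927/249 + 7*I*√202/202)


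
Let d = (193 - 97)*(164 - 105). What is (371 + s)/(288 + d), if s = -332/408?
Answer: 37759/607104 ≈ 0.062195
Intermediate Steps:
s = -83/102 (s = -332*1/408 = -83/102 ≈ -0.81373)
d = 5664 (d = 96*59 = 5664)
(371 + s)/(288 + d) = (371 - 83/102)/(288 + 5664) = (37759/102)/5952 = (37759/102)*(1/5952) = 37759/607104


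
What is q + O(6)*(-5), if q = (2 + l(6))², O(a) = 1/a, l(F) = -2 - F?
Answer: 211/6 ≈ 35.167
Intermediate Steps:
O(a) = 1/a
q = 36 (q = (2 + (-2 - 1*6))² = (2 + (-2 - 6))² = (2 - 8)² = (-6)² = 36)
q + O(6)*(-5) = 36 - 5/6 = 36 + (⅙)*(-5) = 36 - ⅚ = 211/6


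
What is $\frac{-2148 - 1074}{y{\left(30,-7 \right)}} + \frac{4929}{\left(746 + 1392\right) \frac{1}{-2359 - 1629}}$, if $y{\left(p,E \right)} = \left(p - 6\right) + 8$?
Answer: $- \frac{158976975}{17104} \approx -9294.7$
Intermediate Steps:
$y{\left(p,E \right)} = 2 + p$ ($y{\left(p,E \right)} = \left(-6 + p\right) + 8 = 2 + p$)
$\frac{-2148 - 1074}{y{\left(30,-7 \right)}} + \frac{4929}{\left(746 + 1392\right) \frac{1}{-2359 - 1629}} = \frac{-2148 - 1074}{2 + 30} + \frac{4929}{\left(746 + 1392\right) \frac{1}{-2359 - 1629}} = \frac{-2148 - 1074}{32} + \frac{4929}{2138 \frac{1}{-3988}} = \left(-3222\right) \frac{1}{32} + \frac{4929}{2138 \left(- \frac{1}{3988}\right)} = - \frac{1611}{16} + \frac{4929}{- \frac{1069}{1994}} = - \frac{1611}{16} + 4929 \left(- \frac{1994}{1069}\right) = - \frac{1611}{16} - \frac{9828426}{1069} = - \frac{158976975}{17104}$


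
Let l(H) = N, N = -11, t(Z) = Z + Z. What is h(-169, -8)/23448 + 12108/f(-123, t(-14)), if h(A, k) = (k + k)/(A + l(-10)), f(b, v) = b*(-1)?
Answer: 1064656481/10815390 ≈ 98.439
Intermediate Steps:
t(Z) = 2*Z
l(H) = -11
f(b, v) = -b
h(A, k) = 2*k/(-11 + A) (h(A, k) = (k + k)/(A - 11) = (2*k)/(-11 + A) = 2*k/(-11 + A))
h(-169, -8)/23448 + 12108/f(-123, t(-14)) = (2*(-8)/(-11 - 169))/23448 + 12108/((-1*(-123))) = (2*(-8)/(-180))*(1/23448) + 12108/123 = (2*(-8)*(-1/180))*(1/23448) + 12108*(1/123) = (4/45)*(1/23448) + 4036/41 = 1/263790 + 4036/41 = 1064656481/10815390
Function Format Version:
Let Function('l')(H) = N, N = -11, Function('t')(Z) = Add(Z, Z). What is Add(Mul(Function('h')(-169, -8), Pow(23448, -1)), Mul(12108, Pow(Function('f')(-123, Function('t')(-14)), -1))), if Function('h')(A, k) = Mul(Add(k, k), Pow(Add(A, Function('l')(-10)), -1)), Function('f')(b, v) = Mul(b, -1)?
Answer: Rational(1064656481, 10815390) ≈ 98.439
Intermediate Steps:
Function('t')(Z) = Mul(2, Z)
Function('l')(H) = -11
Function('f')(b, v) = Mul(-1, b)
Function('h')(A, k) = Mul(2, k, Pow(Add(-11, A), -1)) (Function('h')(A, k) = Mul(Add(k, k), Pow(Add(A, -11), -1)) = Mul(Mul(2, k), Pow(Add(-11, A), -1)) = Mul(2, k, Pow(Add(-11, A), -1)))
Add(Mul(Function('h')(-169, -8), Pow(23448, -1)), Mul(12108, Pow(Function('f')(-123, Function('t')(-14)), -1))) = Add(Mul(Mul(2, -8, Pow(Add(-11, -169), -1)), Pow(23448, -1)), Mul(12108, Pow(Mul(-1, -123), -1))) = Add(Mul(Mul(2, -8, Pow(-180, -1)), Rational(1, 23448)), Mul(12108, Pow(123, -1))) = Add(Mul(Mul(2, -8, Rational(-1, 180)), Rational(1, 23448)), Mul(12108, Rational(1, 123))) = Add(Mul(Rational(4, 45), Rational(1, 23448)), Rational(4036, 41)) = Add(Rational(1, 263790), Rational(4036, 41)) = Rational(1064656481, 10815390)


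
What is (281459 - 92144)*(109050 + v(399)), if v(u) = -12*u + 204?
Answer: 19776980790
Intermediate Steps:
v(u) = 204 - 12*u
(281459 - 92144)*(109050 + v(399)) = (281459 - 92144)*(109050 + (204 - 12*399)) = 189315*(109050 + (204 - 4788)) = 189315*(109050 - 4584) = 189315*104466 = 19776980790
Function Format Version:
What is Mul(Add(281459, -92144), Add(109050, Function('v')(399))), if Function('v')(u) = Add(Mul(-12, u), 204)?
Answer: 19776980790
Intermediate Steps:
Function('v')(u) = Add(204, Mul(-12, u))
Mul(Add(281459, -92144), Add(109050, Function('v')(399))) = Mul(Add(281459, -92144), Add(109050, Add(204, Mul(-12, 399)))) = Mul(189315, Add(109050, Add(204, -4788))) = Mul(189315, Add(109050, -4584)) = Mul(189315, 104466) = 19776980790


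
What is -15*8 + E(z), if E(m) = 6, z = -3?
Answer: -114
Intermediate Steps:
-15*8 + E(z) = -15*8 + 6 = -120 + 6 = -114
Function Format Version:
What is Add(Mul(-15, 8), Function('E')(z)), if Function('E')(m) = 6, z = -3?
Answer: -114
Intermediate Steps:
Add(Mul(-15, 8), Function('E')(z)) = Add(Mul(-15, 8), 6) = Add(-120, 6) = -114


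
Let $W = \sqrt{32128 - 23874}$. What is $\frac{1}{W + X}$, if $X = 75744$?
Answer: $\frac{37872}{2868572641} - \frac{\sqrt{8254}}{5737145282} \approx 1.3187 \cdot 10^{-5}$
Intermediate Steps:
$W = \sqrt{8254} \approx 90.852$
$\frac{1}{W + X} = \frac{1}{\sqrt{8254} + 75744} = \frac{1}{75744 + \sqrt{8254}}$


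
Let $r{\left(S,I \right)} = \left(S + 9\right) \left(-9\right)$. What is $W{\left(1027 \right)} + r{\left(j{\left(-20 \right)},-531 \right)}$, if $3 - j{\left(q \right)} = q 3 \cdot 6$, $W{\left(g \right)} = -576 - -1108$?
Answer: $-2816$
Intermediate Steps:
$W{\left(g \right)} = 532$ ($W{\left(g \right)} = -576 + 1108 = 532$)
$j{\left(q \right)} = 3 - 18 q$ ($j{\left(q \right)} = 3 - q 3 \cdot 6 = 3 - 3 q 6 = 3 - 18 q$)
$r{\left(S,I \right)} = -81 - 9 S$ ($r{\left(S,I \right)} = \left(9 + S\right) \left(-9\right) = -81 - 9 S$)
$W{\left(1027 \right)} + r{\left(j{\left(-20 \right)},-531 \right)} = 532 - \left(81 + 9 \left(3 - -360\right)\right) = 532 - \left(81 + 9 \left(3 + 360\right)\right) = 532 - 3348 = -2816$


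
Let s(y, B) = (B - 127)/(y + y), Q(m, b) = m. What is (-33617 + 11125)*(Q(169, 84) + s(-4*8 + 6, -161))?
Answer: -51034348/13 ≈ -3.9257e+6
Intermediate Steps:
s(y, B) = (-127 + B)/(2*y) (s(y, B) = (-127 + B)/((2*y)) = (-127 + B)*(1/(2*y)) = (-127 + B)/(2*y))
(-33617 + 11125)*(Q(169, 84) + s(-4*8 + 6, -161)) = (-33617 + 11125)*(169 + (-127 - 161)/(2*(-4*8 + 6))) = -22492*(169 + (1/2)*(-288)/(-32 + 6)) = -22492*(169 + (1/2)*(-288)/(-26)) = -22492*(169 + (1/2)*(-1/26)*(-288)) = -22492*(169 + 72/13) = -22492*2269/13 = -51034348/13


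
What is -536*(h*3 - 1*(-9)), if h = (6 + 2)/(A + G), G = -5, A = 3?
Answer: 1608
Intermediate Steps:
h = -4 (h = (6 + 2)/(3 - 5) = 8/(-2) = 8*(-1/2) = -4)
-536*(h*3 - 1*(-9)) = -536*(-4*3 - 1*(-9)) = -536*(-12 + 9) = -536*(-3) = 1608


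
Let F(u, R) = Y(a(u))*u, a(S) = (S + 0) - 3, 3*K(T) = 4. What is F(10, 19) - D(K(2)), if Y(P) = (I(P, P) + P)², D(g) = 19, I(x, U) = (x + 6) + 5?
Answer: 6231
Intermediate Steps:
K(T) = 4/3 (K(T) = (⅓)*4 = 4/3)
I(x, U) = 11 + x (I(x, U) = (6 + x) + 5 = 11 + x)
a(S) = -3 + S (a(S) = S - 3 = -3 + S)
Y(P) = (11 + 2*P)² (Y(P) = ((11 + P) + P)² = (11 + 2*P)²)
F(u, R) = u*(5 + 2*u)² (F(u, R) = (11 + 2*(-3 + u))²*u = (11 + (-6 + 2*u))²*u = (5 + 2*u)²*u = u*(5 + 2*u)²)
F(10, 19) - D(K(2)) = 10*(5 + 2*10)² - 1*19 = 10*(5 + 20)² - 19 = 10*25² - 19 = 10*625 - 19 = 6250 - 19 = 6231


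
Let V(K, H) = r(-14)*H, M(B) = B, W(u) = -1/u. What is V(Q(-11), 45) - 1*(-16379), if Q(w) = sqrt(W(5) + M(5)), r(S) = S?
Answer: 15749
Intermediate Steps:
Q(w) = 2*sqrt(30)/5 (Q(w) = sqrt(-1/5 + 5) = sqrt(24/5) = 2*sqrt(30)/5)
V(K, H) = -14*H
V(Q(-11), 45) - 1*(-16379) = -14*45 - 1*(-16379) = -630 + 16379 = 15749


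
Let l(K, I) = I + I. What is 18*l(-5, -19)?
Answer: -684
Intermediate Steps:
l(K, I) = 2*I
18*l(-5, -19) = 18*(2*(-19)) = 18*(-38) = -684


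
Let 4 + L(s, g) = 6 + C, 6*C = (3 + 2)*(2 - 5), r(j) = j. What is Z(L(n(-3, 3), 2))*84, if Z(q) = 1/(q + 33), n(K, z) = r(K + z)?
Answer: 168/65 ≈ 2.5846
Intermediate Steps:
C = -5/2 (C = ((3 + 2)*(2 - 5))/6 = (5*(-3))/6 = (1/6)*(-15) = -5/2 ≈ -2.5000)
n(K, z) = K + z
L(s, g) = -1/2 (L(s, g) = -4 + (6 - 5/2) = -4 + 7/2 = -1/2)
Z(q) = 1/(33 + q)
Z(L(n(-3, 3), 2))*84 = 84/(33 - 1/2) = 84/(65/2) = (2/65)*84 = 168/65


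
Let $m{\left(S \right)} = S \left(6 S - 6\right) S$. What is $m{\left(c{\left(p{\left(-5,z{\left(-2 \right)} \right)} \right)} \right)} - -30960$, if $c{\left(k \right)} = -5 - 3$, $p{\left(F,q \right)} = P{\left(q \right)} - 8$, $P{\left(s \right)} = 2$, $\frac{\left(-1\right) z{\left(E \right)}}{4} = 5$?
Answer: $27504$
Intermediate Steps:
$z{\left(E \right)} = -20$ ($z{\left(E \right)} = \left(-4\right) 5 = -20$)
$p{\left(F,q \right)} = -6$ ($p{\left(F,q \right)} = 2 - 8 = -6$)
$c{\left(k \right)} = -8$
$m{\left(S \right)} = S^{2} \left(-6 + 6 S\right)$ ($m{\left(S \right)} = S \left(-6 + 6 S\right) S = S^{2} \left(-6 + 6 S\right)$)
$m{\left(c{\left(p{\left(-5,z{\left(-2 \right)} \right)} \right)} \right)} - -30960 = 6 \left(-8\right)^{2} \left(-1 - 8\right) - -30960 = 6 \cdot 64 \left(-9\right) + 30960 = -3456 + 30960 = 27504$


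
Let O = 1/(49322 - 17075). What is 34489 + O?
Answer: 1112166784/32247 ≈ 34489.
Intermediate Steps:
O = 1/32247 ≈ 3.1011e-5
34489 + O = 34489 + 1/32247 = 1112166784/32247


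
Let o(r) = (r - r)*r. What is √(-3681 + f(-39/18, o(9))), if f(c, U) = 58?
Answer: I*√3623 ≈ 60.191*I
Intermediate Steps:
o(r) = 0 (o(r) = 0*r = 0)
√(-3681 + f(-39/18, o(9))) = √(-3681 + 58) = √(-3623) = I*√3623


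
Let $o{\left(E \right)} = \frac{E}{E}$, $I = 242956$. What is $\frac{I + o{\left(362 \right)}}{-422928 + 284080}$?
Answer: $- \frac{242957}{138848} \approx -1.7498$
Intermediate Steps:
$o{\left(E \right)} = 1$
$\frac{I + o{\left(362 \right)}}{-422928 + 284080} = \frac{242956 + 1}{-422928 + 284080} = \frac{242957}{-138848} = 242957 \left(- \frac{1}{138848}\right) = - \frac{242957}{138848}$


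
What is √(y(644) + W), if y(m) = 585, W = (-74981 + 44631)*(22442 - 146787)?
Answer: √3773871335 ≈ 61432.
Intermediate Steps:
W = 3773870750 (W = -30350*(-124345) = 3773870750)
√(y(644) + W) = √(585 + 3773870750) = √3773871335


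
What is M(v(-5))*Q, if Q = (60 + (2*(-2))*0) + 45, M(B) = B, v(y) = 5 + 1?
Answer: 630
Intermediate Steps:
v(y) = 6
Q = 105 (Q = (60 - 4*0) + 45 = (60 + 0) + 45 = 60 + 45 = 105)
M(v(-5))*Q = 6*105 = 630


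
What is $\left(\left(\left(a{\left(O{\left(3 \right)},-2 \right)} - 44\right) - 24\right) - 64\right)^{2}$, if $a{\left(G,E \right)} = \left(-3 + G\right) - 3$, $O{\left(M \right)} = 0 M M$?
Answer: $19044$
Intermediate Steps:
$O{\left(M \right)} = 0$ ($O{\left(M \right)} = 0 M = 0$)
$a{\left(G,E \right)} = -6 + G$
$\left(\left(\left(a{\left(O{\left(3 \right)},-2 \right)} - 44\right) - 24\right) - 64\right)^{2} = \left(\left(\left(\left(-6 + 0\right) - 44\right) - 24\right) - 64\right)^{2} = \left(\left(\left(-6 - 44\right) - 24\right) - 64\right)^{2} = \left(\left(-50 - 24\right) - 64\right)^{2} = \left(-74 - 64\right)^{2} = \left(-138\right)^{2} = 19044$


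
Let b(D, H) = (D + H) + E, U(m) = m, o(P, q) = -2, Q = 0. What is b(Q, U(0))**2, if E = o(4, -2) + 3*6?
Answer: 256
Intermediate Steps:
E = 16 (E = -2 + 3*6 = -2 + 18 = 16)
b(D, H) = 16 + D + H (b(D, H) = (D + H) + 16 = 16 + D + H)
b(Q, U(0))**2 = (16 + 0 + 0)**2 = 16**2 = 256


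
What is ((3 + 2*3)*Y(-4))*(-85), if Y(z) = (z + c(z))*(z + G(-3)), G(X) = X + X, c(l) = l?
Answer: -61200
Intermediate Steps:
G(X) = 2*X
Y(z) = 2*z*(-6 + z) (Y(z) = (z + z)*(z + 2*(-3)) = (2*z)*(z - 6) = (2*z)*(-6 + z) = 2*z*(-6 + z))
((3 + 2*3)*Y(-4))*(-85) = ((3 + 2*3)*(2*(-4)*(-6 - 4)))*(-85) = ((3 + 6)*(2*(-4)*(-10)))*(-85) = (9*80)*(-85) = 720*(-85) = -61200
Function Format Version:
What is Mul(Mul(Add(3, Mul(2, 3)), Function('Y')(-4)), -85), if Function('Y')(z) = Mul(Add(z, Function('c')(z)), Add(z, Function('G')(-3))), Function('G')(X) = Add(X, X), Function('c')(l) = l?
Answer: -61200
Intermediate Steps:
Function('G')(X) = Mul(2, X)
Function('Y')(z) = Mul(2, z, Add(-6, z)) (Function('Y')(z) = Mul(Add(z, z), Add(z, Mul(2, -3))) = Mul(Mul(2, z), Add(z, -6)) = Mul(Mul(2, z), Add(-6, z)) = Mul(2, z, Add(-6, z)))
Mul(Mul(Add(3, Mul(2, 3)), Function('Y')(-4)), -85) = Mul(Mul(Add(3, Mul(2, 3)), Mul(2, -4, Add(-6, -4))), -85) = Mul(Mul(Add(3, 6), Mul(2, -4, -10)), -85) = Mul(Mul(9, 80), -85) = Mul(720, -85) = -61200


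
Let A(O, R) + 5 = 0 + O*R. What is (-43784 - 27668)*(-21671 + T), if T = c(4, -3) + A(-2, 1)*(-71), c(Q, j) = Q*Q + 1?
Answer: 1511709964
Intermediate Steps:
A(O, R) = -5 + O*R (A(O, R) = -5 + (0 + O*R) = -5 + O*R)
c(Q, j) = 1 + Q**2 (c(Q, j) = Q**2 + 1 = 1 + Q**2)
T = 514 (T = (1 + 4**2) + (-5 - 2*1)*(-71) = (1 + 16) + (-5 - 2)*(-71) = 17 - 7*(-71) = 17 + 497 = 514)
(-43784 - 27668)*(-21671 + T) = (-43784 - 27668)*(-21671 + 514) = -71452*(-21157) = 1511709964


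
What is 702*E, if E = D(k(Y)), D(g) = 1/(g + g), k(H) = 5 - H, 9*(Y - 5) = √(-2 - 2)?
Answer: 3159*I/2 ≈ 1579.5*I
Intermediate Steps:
Y = 5 + 2*I/9 (Y = 5 + √(-2 - 2)/9 = 5 + √(-4)/9 = 5 + (2*I)/9 = 5 + 2*I/9 ≈ 5.0 + 0.22222*I)
D(g) = 1/(2*g)
E = 9*I/4 (E = 1/(2*(5 - (5 + 2*I/9))) = 1/(2*(5 + (-5 - 2*I/9))) = 1/(2*((-2*I/9))) = (9*I/2)/2 = 9*I/4 ≈ 2.25*I)
702*E = 702*(9*I/4) = 3159*I/2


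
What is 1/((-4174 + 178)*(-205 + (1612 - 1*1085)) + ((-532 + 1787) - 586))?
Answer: -1/1286043 ≈ -7.7758e-7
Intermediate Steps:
1/((-4174 + 178)*(-205 + (1612 - 1*1085)) + ((-532 + 1787) - 586)) = 1/(-3996*(-205 + (1612 - 1085)) + (1255 - 586)) = 1/(-3996*(-205 + 527) + 669) = 1/(-3996*322 + 669) = 1/(-1286712 + 669) = 1/(-1286043) = -1/1286043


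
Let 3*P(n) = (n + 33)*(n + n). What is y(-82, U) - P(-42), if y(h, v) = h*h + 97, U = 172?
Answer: 6569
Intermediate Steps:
y(h, v) = 97 + h**2 (y(h, v) = h**2 + 97 = 97 + h**2)
P(n) = 2*n*(33 + n)/3 (P(n) = ((n + 33)*(n + n))/3 = ((33 + n)*(2*n))/3 = (2*n*(33 + n))/3 = 2*n*(33 + n)/3)
y(-82, U) - P(-42) = (97 + (-82)**2) - 2*(-42)*(33 - 42)/3 = (97 + 6724) - 2*(-42)*(-9)/3 = 6821 - 1*252 = 6821 - 252 = 6569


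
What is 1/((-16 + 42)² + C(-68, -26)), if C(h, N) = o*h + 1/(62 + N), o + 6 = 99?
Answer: -36/203327 ≈ -0.00017705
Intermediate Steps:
o = 93 (o = -6 + 99 = 93)
C(h, N) = 1/(62 + N) + 93*h (C(h, N) = 93*h + 1/(62 + N) = 1/(62 + N) + 93*h)
1/((-16 + 42)² + C(-68, -26)) = 1/((-16 + 42)² + (1 + 5766*(-68) + 93*(-26)*(-68))/(62 - 26)) = 1/(26² + (1 - 392088 + 164424)/36) = 1/(676 + (1/36)*(-227663)) = 1/(676 - 227663/36) = 1/(-203327/36) = -36/203327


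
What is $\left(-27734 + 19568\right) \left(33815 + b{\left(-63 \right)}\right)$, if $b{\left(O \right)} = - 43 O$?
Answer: $-298254984$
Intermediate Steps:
$\left(-27734 + 19568\right) \left(33815 + b{\left(-63 \right)}\right) = \left(-27734 + 19568\right) \left(33815 - -2709\right) = - 8166 \left(33815 + 2709\right) = \left(-8166\right) 36524 = -298254984$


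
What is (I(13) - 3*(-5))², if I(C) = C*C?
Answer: 33856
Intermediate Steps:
I(C) = C²
(I(13) - 3*(-5))² = (13² - 3*(-5))² = (169 + 15)² = 184² = 33856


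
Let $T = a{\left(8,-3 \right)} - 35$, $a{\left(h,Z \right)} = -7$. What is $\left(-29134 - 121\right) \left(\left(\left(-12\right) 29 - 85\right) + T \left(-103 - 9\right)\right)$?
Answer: $-124948105$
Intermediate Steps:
$T = -42$ ($T = -7 - 35 = -42$)
$\left(-29134 - 121\right) \left(\left(\left(-12\right) 29 - 85\right) + T \left(-103 - 9\right)\right) = \left(-29134 - 121\right) \left(\left(\left(-12\right) 29 - 85\right) - 42 \left(-103 - 9\right)\right) = - 29255 \left(\left(-348 - 85\right) - 42 \left(-103 + \left(-26 + 17\right)\right)\right) = - 29255 \left(-433 - 42 \left(-103 - 9\right)\right) = - 29255 \left(-433 - -4704\right) = - 29255 \left(-433 + 4704\right) = \left(-29255\right) 4271 = -124948105$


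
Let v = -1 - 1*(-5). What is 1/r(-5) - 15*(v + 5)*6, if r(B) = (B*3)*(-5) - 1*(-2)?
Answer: -62369/77 ≈ -809.99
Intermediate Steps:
v = 4 (v = -1 + 5 = 4)
r(B) = 2 - 15*B (r(B) = (3*B)*(-5) + 2 = -15*B + 2 = 2 - 15*B)
1/r(-5) - 15*(v + 5)*6 = 1/(2 - 15*(-5)) - 15*(4 + 5)*6 = 1/(2 + 75) - 135*6 = 1/77 - 15*54 = 1/77 - 810 = -62369/77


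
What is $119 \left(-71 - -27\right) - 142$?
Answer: $-5378$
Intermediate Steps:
$119 \left(-71 - -27\right) - 142 = 119 \left(-71 + 27\right) - 142 = 119 \left(-44\right) - 142 = -5236 - 142 = -5378$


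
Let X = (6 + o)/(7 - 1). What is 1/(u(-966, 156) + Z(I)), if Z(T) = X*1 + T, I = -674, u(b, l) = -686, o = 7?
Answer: -6/8147 ≈ -0.00073647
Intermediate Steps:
X = 13/6 (X = (6 + 7)/(7 - 1) = 13/6 ≈ 2.1667)
Z(T) = 13/6 + T (Z(T) = (13/6)*1 + T = 13/6 + T)
1/(u(-966, 156) + Z(I)) = 1/(-686 + (13/6 - 674)) = 1/(-686 - 4031/6) = 1/(-8147/6) = -6/8147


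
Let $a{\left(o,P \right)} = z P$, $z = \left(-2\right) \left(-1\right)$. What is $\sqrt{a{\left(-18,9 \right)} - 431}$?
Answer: $i \sqrt{413} \approx 20.322 i$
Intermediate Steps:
$z = 2$
$a{\left(o,P \right)} = 2 P$
$\sqrt{a{\left(-18,9 \right)} - 431} = \sqrt{2 \cdot 9 - 431} = \sqrt{18 - 431} = \sqrt{-413} = i \sqrt{413}$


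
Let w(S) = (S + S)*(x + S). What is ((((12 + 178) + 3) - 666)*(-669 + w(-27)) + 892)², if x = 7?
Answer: 37446507121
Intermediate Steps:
w(S) = 2*S*(7 + S) (w(S) = (S + S)*(7 + S) = (2*S)*(7 + S) = 2*S*(7 + S))
((((12 + 178) + 3) - 666)*(-669 + w(-27)) + 892)² = ((((12 + 178) + 3) - 666)*(-669 + 2*(-27)*(7 - 27)) + 892)² = (((190 + 3) - 666)*(-669 + 2*(-27)*(-20)) + 892)² = ((193 - 666)*(-669 + 1080) + 892)² = (-473*411 + 892)² = (-194403 + 892)² = (-193511)² = 37446507121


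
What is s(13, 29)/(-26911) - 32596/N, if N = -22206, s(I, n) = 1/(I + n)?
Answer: 6140332991/4183099662 ≈ 1.4679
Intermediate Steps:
s(13, 29)/(-26911) - 32596/N = 1/((13 + 29)*(-26911)) - 32596/(-22206) = -1/26911/42 - 32596*(-1/22206) = (1/42)*(-1/26911) + 16298/11103 = -1/1130262 + 16298/11103 = 6140332991/4183099662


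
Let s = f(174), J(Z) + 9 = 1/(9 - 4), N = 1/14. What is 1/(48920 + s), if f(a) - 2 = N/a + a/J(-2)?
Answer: 26796/1310384093 ≈ 2.0449e-5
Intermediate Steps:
N = 1/14 ≈ 0.071429
J(Z) = -44/5 (J(Z) = -9 + 1/(9 - 4) = -9 + 1/5 = -9 + ⅕ = -44/5)
f(a) = 2 - 5*a/44 + 1/(14*a) (f(a) = 2 + (1/(14*a) + a/(-44/5)) = 2 + (1/(14*a) + a*(-5/44)) = 2 + (1/(14*a) - 5*a/44) = 2 + (-5*a/44 + 1/(14*a)) = 2 - 5*a/44 + 1/(14*a))
s = -476227/26796 (s = 2 - 5/44*174 + (1/14)/174 = 2 - 435/22 + (1/14)*(1/174) = 2 - 435/22 + 1/2436 = -476227/26796 ≈ -17.772)
1/(48920 + s) = 1/(48920 - 476227/26796) = 1/(1310384093/26796) = 26796/1310384093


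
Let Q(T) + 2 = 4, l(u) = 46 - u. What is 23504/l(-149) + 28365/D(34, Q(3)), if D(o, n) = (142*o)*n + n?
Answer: 17887139/144870 ≈ 123.47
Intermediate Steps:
Q(T) = 2 (Q(T) = -2 + 4 = 2)
D(o, n) = n + 142*n*o (D(o, n) = 142*n*o + n = n + 142*n*o)
23504/l(-149) + 28365/D(34, Q(3)) = 23504/(46 - 1*(-149)) + 28365/((2*(1 + 142*34))) = 23504/(46 + 149) + 28365/((2*(1 + 4828))) = 23504/195 + 28365/((2*4829)) = 23504*(1/195) + 28365/9658 = 1808/15 + 28365*(1/9658) = 1808/15 + 28365/9658 = 17887139/144870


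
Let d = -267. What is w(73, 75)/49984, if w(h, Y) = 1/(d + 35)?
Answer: -1/11596288 ≈ -8.6235e-8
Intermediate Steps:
w(h, Y) = -1/232 (w(h, Y) = 1/(-267 + 35) = 1/(-232) = -1/232)
w(73, 75)/49984 = -1/232/49984 = -1/232*1/49984 = -1/11596288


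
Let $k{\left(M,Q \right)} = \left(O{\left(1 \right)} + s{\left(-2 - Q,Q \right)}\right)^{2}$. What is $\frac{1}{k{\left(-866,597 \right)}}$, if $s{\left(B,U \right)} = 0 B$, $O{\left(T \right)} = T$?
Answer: $1$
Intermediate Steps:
$s{\left(B,U \right)} = 0$
$k{\left(M,Q \right)} = 1$ ($k{\left(M,Q \right)} = \left(1 + 0\right)^{2} = 1^{2} = 1$)
$\frac{1}{k{\left(-866,597 \right)}} = 1^{-1} = 1$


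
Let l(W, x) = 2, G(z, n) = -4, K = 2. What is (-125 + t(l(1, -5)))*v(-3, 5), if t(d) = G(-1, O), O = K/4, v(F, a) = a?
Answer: -645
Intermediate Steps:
O = 1/2 (O = 2/4 = 2*(1/4) = 1/2 ≈ 0.50000)
t(d) = -4
(-125 + t(l(1, -5)))*v(-3, 5) = (-125 - 4)*5 = -129*5 = -645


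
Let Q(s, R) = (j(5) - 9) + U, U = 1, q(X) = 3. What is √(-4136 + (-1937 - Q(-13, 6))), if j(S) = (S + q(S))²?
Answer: 3*I*√681 ≈ 78.288*I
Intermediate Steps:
j(S) = (3 + S)² (j(S) = (S + 3)² = (3 + S)²)
Q(s, R) = 56 (Q(s, R) = ((3 + 5)² - 9) + 1 = (8² - 9) + 1 = (64 - 9) + 1 = 55 + 1 = 56)
√(-4136 + (-1937 - Q(-13, 6))) = √(-4136 + (-1937 - 1*56)) = √(-4136 + (-1937 - 56)) = √(-4136 - 1993) = √(-6129) = 3*I*√681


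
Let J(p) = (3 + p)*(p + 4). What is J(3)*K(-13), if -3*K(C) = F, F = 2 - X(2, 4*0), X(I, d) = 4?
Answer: 28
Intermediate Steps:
F = -2 (F = 2 - 1*4 = 2 - 4 = -2)
K(C) = 2/3 (K(C) = -1/3*(-2) = 2/3)
J(p) = (3 + p)*(4 + p)
J(3)*K(-13) = (12 + 3**2 + 7*3)*(2/3) = (12 + 9 + 21)*(2/3) = 42*(2/3) = 28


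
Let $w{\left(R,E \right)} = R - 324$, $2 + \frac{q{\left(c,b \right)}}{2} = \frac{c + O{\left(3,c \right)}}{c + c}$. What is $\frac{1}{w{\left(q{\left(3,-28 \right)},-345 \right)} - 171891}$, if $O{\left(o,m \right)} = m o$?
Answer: $- \frac{1}{172215} \approx -5.8067 \cdot 10^{-6}$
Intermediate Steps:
$q{\left(c,b \right)} = 0$ ($q{\left(c,b \right)} = -4 + 2 \frac{c + c 3}{c + c} = -4 + 2 \frac{c + 3 c}{2 c} = -4 + 2 \cdot 4 c \frac{1}{2 c} = -4 + 2 \cdot 2 = -4 + 4 = 0$)
$w{\left(R,E \right)} = -324 + R$ ($w{\left(R,E \right)} = R - 324 = -324 + R$)
$\frac{1}{w{\left(q{\left(3,-28 \right)},-345 \right)} - 171891} = \frac{1}{\left(-324 + 0\right) - 171891} = \frac{1}{-324 - 171891} = \frac{1}{-172215} = - \frac{1}{172215}$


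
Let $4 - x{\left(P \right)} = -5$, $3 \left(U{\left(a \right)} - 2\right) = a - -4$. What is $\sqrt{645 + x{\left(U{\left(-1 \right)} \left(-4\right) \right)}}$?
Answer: $\sqrt{654} \approx 25.573$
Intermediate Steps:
$U{\left(a \right)} = \frac{10}{3} + \frac{a}{3}$ ($U{\left(a \right)} = 2 + \frac{a - -4}{3} = 2 + \frac{a + 4}{3} = 2 + \frac{4 + a}{3} = 2 + \left(\frac{4}{3} + \frac{a}{3}\right) = \frac{10}{3} + \frac{a}{3}$)
$x{\left(P \right)} = 9$ ($x{\left(P \right)} = 4 - -5 = 4 + 5 = 9$)
$\sqrt{645 + x{\left(U{\left(-1 \right)} \left(-4\right) \right)}} = \sqrt{645 + 9} = \sqrt{654}$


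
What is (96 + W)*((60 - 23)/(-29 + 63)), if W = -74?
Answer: 407/17 ≈ 23.941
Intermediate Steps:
(96 + W)*((60 - 23)/(-29 + 63)) = (96 - 74)*((60 - 23)/(-29 + 63)) = 22*(37/34) = 407/17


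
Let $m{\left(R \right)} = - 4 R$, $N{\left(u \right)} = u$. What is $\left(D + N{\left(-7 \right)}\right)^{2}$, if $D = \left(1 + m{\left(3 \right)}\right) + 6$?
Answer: $144$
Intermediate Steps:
$D = -5$ ($D = \left(1 - 12\right) + 6 = -11 + 6 = -5$)
$\left(D + N{\left(-7 \right)}\right)^{2} = \left(-5 - 7\right)^{2} = \left(-12\right)^{2} = 144$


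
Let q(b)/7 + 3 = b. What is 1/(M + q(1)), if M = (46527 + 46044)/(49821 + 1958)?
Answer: -51779/632335 ≈ -0.081885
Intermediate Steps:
q(b) = -21 + 7*b
M = 92571/51779 ≈ 1.7878
1/(M + q(1)) = 1/(92571/51779 + (-21 + 7*1)) = 1/(92571/51779 + (-21 + 7)) = 1/(92571/51779 - 14) = 1/(-632335/51779) = -51779/632335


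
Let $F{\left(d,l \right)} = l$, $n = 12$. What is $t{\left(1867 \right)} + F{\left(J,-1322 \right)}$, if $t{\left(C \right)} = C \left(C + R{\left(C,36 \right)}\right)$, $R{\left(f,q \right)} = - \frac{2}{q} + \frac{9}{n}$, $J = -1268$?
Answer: $\frac{125483887}{36} \approx 3.4857 \cdot 10^{6}$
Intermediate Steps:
$R{\left(f,q \right)} = \frac{3}{4} - \frac{2}{q}$ ($R{\left(f,q \right)} = - \frac{2}{q} + \frac{9}{12} = - \frac{2}{q} + 9 \cdot \frac{1}{12} = - \frac{2}{q} + \frac{3}{4} = \frac{3}{4} - \frac{2}{q}$)
$t{\left(C \right)} = C \left(\frac{25}{36} + C\right)$ ($t{\left(C \right)} = C \left(C + \left(\frac{3}{4} - \frac{2}{36}\right)\right) = C \left(C + \left(\frac{3}{4} - \frac{1}{18}\right)\right) = C \left(C + \frac{25}{36}\right) = C \left(\frac{25}{36} + C\right)$)
$t{\left(1867 \right)} + F{\left(J,-1322 \right)} = \frac{1}{36} \cdot 1867 \left(25 + 36 \cdot 1867\right) - 1322 = \frac{1}{36} \cdot 1867 \left(25 + 67212\right) - 1322 = \frac{1}{36} \cdot 1867 \cdot 67237 - 1322 = \frac{125531479}{36} - 1322 = \frac{125483887}{36}$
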